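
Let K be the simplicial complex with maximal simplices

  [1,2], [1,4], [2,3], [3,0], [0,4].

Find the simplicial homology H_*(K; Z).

Order the vertices as 0 < 1 < 2 < 3 < 4. Listing each simplex with vertices in this order, K has dimension 1 with simplices:

  0-simplices (5): [0], [1], [2], [3], [4]
  1-simplices (5): [0,3], [0,4], [1,2], [1,4], [2,3]

Hence C_0 ≅ Z^5, C_1 ≅ Z^5.

The boundary map ∂_1: C_1 → C_0 sends each edge [p,q] (with p < q) to q − p.
As a 5×5 matrix over Z this has rank 4, with invariant factors (1,1,1,1).

Reading off H_k = ker ∂_k / im ∂_{k+1}:

  H_0: rank C_0 − rank ∂_1 = 5 − 4 = 1, and the invariant factors of ∂_1 are all 1, so H_0 = Z.
  H_1: rank ker ∂_1 − rank ∂_2 = (5 − 4) − 0 = 1, and there is no ∂_2, so H_1 = Z.

As a check, the Euler characteristic is 5 − 5 = 0, which agrees with 1 − 1 = 0.

H_0 ≅ Z,  H_1 ≅ Z.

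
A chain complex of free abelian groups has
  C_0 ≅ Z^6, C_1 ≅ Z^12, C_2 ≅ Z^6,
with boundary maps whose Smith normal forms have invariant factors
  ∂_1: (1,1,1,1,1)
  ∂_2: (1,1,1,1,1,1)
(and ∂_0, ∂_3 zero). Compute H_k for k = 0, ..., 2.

H_0: b_0 = 6 − 0 − 5 = 1; torsion from ∂_1 factors > 1: none. So H_0 ≅ Z.
H_1: b_1 = 12 − 5 − 6 = 1; torsion from ∂_2 factors > 1: none. So H_1 ≅ Z.
H_2: b_2 = 6 − 6 − 0 = 0; torsion from ∂_3 factors > 1: none. So H_2 ≅ 0.

H_0 ≅ Z,  H_1 ≅ Z,  H_2 = 0.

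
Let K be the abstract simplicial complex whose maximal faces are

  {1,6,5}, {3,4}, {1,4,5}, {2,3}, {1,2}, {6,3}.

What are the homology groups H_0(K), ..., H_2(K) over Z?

Take the total order 1 < 2 < 3 < 4 < 5 < 6 on the vertex set. Then K (dimension 2) consists of the simplices:

  0-simplices (6): [1], [2], [3], [4], [5], [6]
  1-simplices (9): [1,2], [1,4], [1,5], [1,6], [2,3], [3,4], [3,6], [4,5], [5,6]
  2-simplices (2): [1,4,5], [1,5,6]

giving chain groups C_0 ≅ Z^6, C_1 ≅ Z^9, C_2 ≅ Z^2.

∂_1: C_1 → C_0 sends each edge [p,q] (with p < q) to q − p. For instance
  ∂[1,4] = [4] − [1].
The 6×9 boundary matrix has rank 5 and Smith normal form diag(1,1,1,1,1).

Boundary ∂_2: C_2 → C_1 sends each 2-simplex [p,q,r] to [q,r] − [p,r] + [p,q]. For instance
  ∂[1,4,5] = [4,5] − [1,5] + [1,4],
  ∂[1,5,6] = [5,6] − [1,6] + [1,5].
The 9×2 boundary matrix has rank 2 and Smith normal form diag(1,1).

From H_k ≅ ker(∂_k) / im(∂_{k+1}) we obtain:

  H_0: rank C_0 − rank ∂_1 = 6 − 5 = 1, and the invariant factors of ∂_1 are all 1, so H_0 ≅ Z.
  H_1: rank ker ∂_1 − rank ∂_2 = (9 − 5) − 2 = 2, and the invariant factors of ∂_2 are all 1, so H_1 ≅ Z^2.
  H_2: rank ker ∂_2 − rank ∂_3 = (2 − 2) − 0 = 0, and there is no ∂_3, so H_2 ≅ 0.

As a check, the Euler characteristic is 6 − 9 + 2 = -1, which agrees with 1 − 2 + 0 = -1.

H_0 = Z,  H_1 = Z^2,  H_2 = 0.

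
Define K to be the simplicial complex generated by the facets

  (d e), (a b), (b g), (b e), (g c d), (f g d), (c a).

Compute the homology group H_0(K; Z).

K has 7 vertices, 10 edges, 2 triangles.
rank ∂_0 = 0, rank ∂_1 = 6 ⇒ b_0 = 7 − 0 − 6 = 1; all invariant factors of ∂_1 are 1 so no torsion. So H_0 = Z.

H_0 ≅ Z.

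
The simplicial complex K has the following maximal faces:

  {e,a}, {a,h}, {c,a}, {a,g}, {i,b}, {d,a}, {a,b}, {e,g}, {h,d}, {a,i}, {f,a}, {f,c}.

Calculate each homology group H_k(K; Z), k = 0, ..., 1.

Order the vertices as a < b < c < d < e < f < g < h < i. Listing each simplex with vertices in this order, K has dimension 1 with simplices:

  0-simplices (9): a, b, c, d, e, f, g, h, i
  1-simplices (12): ab, ac, ad, ae, af, ag, ah, ai, bi, cf, dh, eg

Hence C_0 ≅ Z^9, C_1 ≅ Z^12.

Boundary ∂_1: C_1 → C_0 sends each edge [p,q] (with p < q) to q − p.
The 9×12 boundary matrix has rank 8 and Smith normal form diag(1,1,1,1,1,1,1,1).

From H_k ≅ ker(∂_k) / im(∂_{k+1}) we obtain:

  H_0: rank C_0 − rank ∂_1 = 9 − 8 = 1, and the invariant factors of ∂_1 are all 1, so H_0 = Z.
  H_1: rank ker ∂_1 − rank ∂_2 = (12 − 8) − 0 = 4, and there is no ∂_2, so H_1 = Z^4.

H_0 ≅ Z,  H_1 ≅ Z^4.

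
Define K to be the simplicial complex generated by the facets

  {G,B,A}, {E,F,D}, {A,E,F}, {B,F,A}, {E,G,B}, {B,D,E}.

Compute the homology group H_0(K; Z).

H_0 = Z.

We work with the vertex ordering A < B < D < E < F < G. The simplices of K, each written with vertices in increasing order, are:

  0-simplices (6): A, B, D, E, F, G
  1-simplices (12): AB, AE, AF, AG, BD, BE, BF, BG, DE, DF, EF, EG
  2-simplices (6): ABF, ABG, AEF, BDE, BEG, DEF

giving chain groups C_0 ≅ Z^6, C_1 ≅ Z^12, C_2 ≅ Z^6.

The boundary map ∂_1: C_1 → C_0 maps an edge to its endpoints' difference, ∂[p,q] = q − p.
This gives a 6×12 integer matrix of rank 5; reducing to Smith normal form yields diagonal entries (1,1,1,1,1).

∂_2: C_2 → C_1 maps a triangle to the signed sum of its edges. For instance
  ∂ABG = BG − AG + AB,
  ∂DEF = EF − DF + DE.
The resulting 12×6 matrix has rank 6, and its Smith normal form has invariant factors (1,1,1,1,1,1).

Now H_k = ker ∂_k / im ∂_{k+1}, so:

  H_0: rank C_0 − rank ∂_1 = 6 − 5 = 1, and the invariant factors of ∂_1 are all 1, so H_0 ≅ Z.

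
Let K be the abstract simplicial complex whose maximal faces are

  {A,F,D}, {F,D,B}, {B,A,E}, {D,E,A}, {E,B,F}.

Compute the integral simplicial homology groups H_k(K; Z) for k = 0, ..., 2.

Take the total order A < B < D < E < F on the vertex set. Then K (dimension 2) consists of the simplices:

  0-simplices (5): A, B, D, E, F
  1-simplices (10): AB, AD, AE, AF, BD, BE, BF, DE, DF, EF
  2-simplices (5): ABE, ADE, ADF, BDF, BEF

giving chain groups C_0 ≅ Z^5, C_1 ≅ Z^10, C_2 ≅ Z^5.

The boundary map ∂_1: C_1 → C_0 is given by ∂[p,q] = [q] − [p]. For instance
  ∂BF = F − B.
This gives a 5×10 integer matrix of rank 4; reducing to Smith normal form yields diagonal entries (1,1,1,1).

The boundary map ∂_2: C_2 → C_1 acts by ∂[p,q,r] = [q,r] − [p,r] + [p,q]. For instance
  ∂BEF = EF − BF + BE,
  ∂ADE = DE − AE + AD.
The resulting 10×5 matrix has rank 5, and its Smith normal form has invariant factors (1,1,1,1,1).

Reading off H_k = ker ∂_k / im ∂_{k+1}:

  H_0: rank C_0 − rank ∂_1 = 5 − 4 = 1, and the invariant factors of ∂_1 are all 1, so H_0 ≅ Z.
  H_1: rank ker ∂_1 − rank ∂_2 = (10 − 4) − 5 = 1, and the invariant factors of ∂_2 are all 1, so H_1 ≅ Z.
  H_2: rank ker ∂_2 − rank ∂_3 = (5 − 5) − 0 = 0, and there is no ∂_3, so H_2 ≅ 0.

H_0 = Z,  H_1 = Z,  H_2 = 0.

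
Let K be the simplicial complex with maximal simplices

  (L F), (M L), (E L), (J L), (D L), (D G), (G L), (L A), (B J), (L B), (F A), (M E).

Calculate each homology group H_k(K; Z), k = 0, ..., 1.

H_0 ≅ Z,  H_1 ≅ Z^4.

K has 9 vertices, 12 edges.
rank ∂_0 = 0, rank ∂_1 = 8 ⇒ b_0 = 9 − 0 − 8 = 1; all invariant factors of ∂_1 are 1 so no torsion. So H_0 ≅ Z.
rank ∂_1 = 8, rank ∂_2 = 0 ⇒ b_1 = 12 − 8 − 0 = 4. So H_1 ≅ Z^4.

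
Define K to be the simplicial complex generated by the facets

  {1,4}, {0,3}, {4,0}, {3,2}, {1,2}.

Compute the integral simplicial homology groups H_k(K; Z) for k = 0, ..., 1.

We work with the vertex ordering 0 < 1 < 2 < 3 < 4. The simplices of K, each written with vertices in increasing order, are:

  0-simplices (5): [0], [1], [2], [3], [4]
  1-simplices (5): [0,3], [0,4], [1,2], [1,4], [2,3]

giving chain groups C_0 ≅ Z^5, C_1 ≅ Z^5.

The boundary map ∂_1: C_1 → C_0 is given by ∂[p,q] = [q] − [p]. For instance
  ∂[1,4] = [4] − [1].
This gives a 5×5 integer matrix of rank 4; reducing to Smith normal form yields diagonal entries (1,1,1,1).

Now H_k = ker ∂_k / im ∂_{k+1}, so:

  H_0: rank C_0 − rank ∂_1 = 5 − 4 = 1, and the invariant factors of ∂_1 are all 1, so H_0 ≅ Z.
  H_1: rank ker ∂_1 − rank ∂_2 = (5 − 4) − 0 = 1, and there is no ∂_2, so H_1 ≅ Z.

H_0 = Z,  H_1 = Z.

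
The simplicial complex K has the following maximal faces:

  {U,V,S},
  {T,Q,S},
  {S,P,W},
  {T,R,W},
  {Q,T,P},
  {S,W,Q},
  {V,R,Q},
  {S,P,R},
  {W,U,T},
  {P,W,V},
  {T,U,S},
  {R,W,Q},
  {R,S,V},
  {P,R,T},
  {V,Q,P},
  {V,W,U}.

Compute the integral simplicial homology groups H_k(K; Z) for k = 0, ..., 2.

H_0 = Z,  H_1 = Z^2,  H_2 = Z.

Take the total order P < Q < R < S < T < U < V < W on the vertex set. Then K (dimension 2) consists of the simplices:

  0-simplices (8): P, Q, R, S, T, U, V, W
  1-simplices (24): PQ, PR, PS, PT, PV, PW, QR, QS, QT, QV, QW, RS, RT, RV, RW, ST, SU, SV, SW, TU, TW, UV, UW, VW
  2-simplices (16): PQT, PQV, PRS, PRT, PSW, PVW, QRV, QRW, QST, QSW, RSV, RTW, STU, SUV, TUW, UVW

Hence C_0 ≅ Z^8, C_1 ≅ Z^24, C_2 ≅ Z^16.

The boundary map ∂_1: C_1 → C_0 sends each edge [p,q] (with p < q) to q − p. For instance
  ∂PR = R − P.
As a 8×24 matrix over Z this has rank 7, with invariant factors (1,1,1,1,1,1,1).

The boundary map ∂_2: C_2 → C_1 maps a triangle to the signed sum of its edges. For instance
  ∂PVW = VW − PW + PV,
  ∂PRT = RT − PT + PR.
This gives a 24×16 integer matrix of rank 15; reducing to Smith normal form yields diagonal entries (1,1,1,1,1,1,1,1,1,1,1,1,1,1,1).

From H_k ≅ ker(∂_k) / im(∂_{k+1}) we obtain:

  H_0: rank C_0 − rank ∂_1 = 8 − 7 = 1, and the invariant factors of ∂_1 are all 1, so H_0 ≅ Z.
  H_1: rank ker ∂_1 − rank ∂_2 = (24 − 7) − 15 = 2, and the invariant factors of ∂_2 are all 1, so H_1 ≅ Z^2.
  H_2: rank ker ∂_2 − rank ∂_3 = (16 − 15) − 0 = 1, and there is no ∂_3, so H_2 ≅ Z.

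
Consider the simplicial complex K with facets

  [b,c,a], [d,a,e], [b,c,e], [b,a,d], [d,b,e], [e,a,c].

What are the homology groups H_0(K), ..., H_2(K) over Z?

H_0 = Z,  H_1 = 0,  H_2 = Z.

K has 5 vertices, 9 edges, 6 triangles.
rank ∂_0 = 0, rank ∂_1 = 4 ⇒ b_0 = 5 − 0 − 4 = 1; all invariant factors of ∂_1 are 1 so no torsion. So H_0 = Z.
rank ∂_1 = 4, rank ∂_2 = 5 ⇒ b_1 = 9 − 4 − 5 = 0; all invariant factors of ∂_2 are 1 so no torsion. So H_1 = 0.
rank ∂_2 = 5, rank ∂_3 = 0 ⇒ b_2 = 6 − 5 − 0 = 1. So H_2 = Z.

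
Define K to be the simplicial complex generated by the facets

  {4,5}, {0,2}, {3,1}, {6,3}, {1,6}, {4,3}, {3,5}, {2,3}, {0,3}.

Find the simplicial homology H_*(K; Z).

H_0 ≅ Z,  H_1 ≅ Z^3.

Order the vertices as 0 < 1 < 2 < 3 < 4 < 5 < 6. Listing each simplex with vertices in this order, K has dimension 1 with simplices:

  0-simplices (7): [0], [1], [2], [3], [4], [5], [6]
  1-simplices (9): [0,2], [0,3], [1,3], [1,6], [2,3], [3,4], [3,5], [3,6], [4,5]

so the chain groups are C_0 ≅ Z^7, C_1 ≅ Z^9.

Boundary ∂_1: C_1 → C_0 is given by ∂[p,q] = [q] − [p]. For instance
  ∂[4,5] = [5] − [4].
As a 7×9 matrix over Z this has rank 6, with invariant factors (1,1,1,1,1,1).

From H_k ≅ ker(∂_k) / im(∂_{k+1}) we obtain:

  H_0: rank C_0 − rank ∂_1 = 7 − 6 = 1, and the invariant factors of ∂_1 are all 1, so H_0 ≅ Z.
  H_1: rank ker ∂_1 − rank ∂_2 = (9 − 6) − 0 = 3, and there is no ∂_2, so H_1 ≅ Z^3.

(K is a triangulation of a wedge of 3 circles.)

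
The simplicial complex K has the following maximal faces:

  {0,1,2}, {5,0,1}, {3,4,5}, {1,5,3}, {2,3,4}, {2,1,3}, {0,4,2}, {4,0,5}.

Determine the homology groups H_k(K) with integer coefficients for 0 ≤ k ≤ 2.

Order the vertices as 0 < 1 < 2 < 3 < 4 < 5. Listing each simplex with vertices in this order, K has dimension 2 with simplices:

  0-simplices (6): [0], [1], [2], [3], [4], [5]
  1-simplices (12): [0,1], [0,2], [0,4], [0,5], [1,2], [1,3], [1,5], [2,3], [2,4], [3,4], [3,5], [4,5]
  2-simplices (8): [0,1,2], [0,1,5], [0,2,4], [0,4,5], [1,2,3], [1,3,5], [2,3,4], [3,4,5]

Hence C_0 ≅ Z^6, C_1 ≅ Z^12, C_2 ≅ Z^8.

∂_1: C_1 → C_0 is given by ∂[p,q] = [q] − [p]. For instance
  ∂[2,4] = [4] − [2].
This gives a 6×12 integer matrix of rank 5; reducing to Smith normal form yields diagonal entries (1,1,1,1,1).

Boundary ∂_2: C_2 → C_1 sends each 2-simplex [p,q,r] to [q,r] − [p,r] + [p,q]. For instance
  ∂[0,1,5] = [1,5] − [0,5] + [0,1],
  ∂[0,4,5] = [4,5] − [0,5] + [0,4].
The 12×8 boundary matrix has rank 7 and Smith normal form diag(1,1,1,1,1,1,1).

Now H_k = ker ∂_k / im ∂_{k+1}, so:

  H_0: rank C_0 − rank ∂_1 = 6 − 5 = 1, and the invariant factors of ∂_1 are all 1, so H_0 = Z.
  H_1: rank ker ∂_1 − rank ∂_2 = (12 − 5) − 7 = 0, and the invariant factors of ∂_2 are all 1, so H_1 = 0.
  H_2: rank ker ∂_2 − rank ∂_3 = (8 − 7) − 0 = 1, and there is no ∂_3, so H_2 = Z.

H_0 = Z,  H_1 = 0,  H_2 = Z.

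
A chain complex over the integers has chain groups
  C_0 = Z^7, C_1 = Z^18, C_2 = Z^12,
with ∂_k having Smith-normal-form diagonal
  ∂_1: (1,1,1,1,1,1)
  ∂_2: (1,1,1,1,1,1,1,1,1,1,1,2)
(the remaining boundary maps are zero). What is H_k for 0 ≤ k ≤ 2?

H_0: b_0 = 7 − 0 − 6 = 1; torsion from ∂_1 factors > 1: none. So H_0 = Z.
H_1: b_1 = 18 − 6 − 12 = 0; torsion from ∂_2 factors > 1: [2]. So H_1 = Z/2.
H_2: b_2 = 12 − 12 − 0 = 0; torsion from ∂_3 factors > 1: none. So H_2 = 0.

H_0 = Z,  H_1 = Z/2,  H_2 = 0.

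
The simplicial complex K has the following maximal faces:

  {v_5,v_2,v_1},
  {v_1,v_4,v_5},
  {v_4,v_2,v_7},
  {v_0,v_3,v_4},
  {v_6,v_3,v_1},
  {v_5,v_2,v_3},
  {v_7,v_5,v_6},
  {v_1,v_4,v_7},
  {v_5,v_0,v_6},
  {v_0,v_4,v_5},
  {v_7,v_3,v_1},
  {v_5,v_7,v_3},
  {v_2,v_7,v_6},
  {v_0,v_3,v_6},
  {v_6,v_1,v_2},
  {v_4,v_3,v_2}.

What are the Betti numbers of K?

Fix the vertex order v_0 < v_1 < v_2 < v_3 < v_4 < v_5 < v_6 < v_7 and write every simplex with vertices in increasing order. Then dim K = 2 and the simplices of K are:

  0-simplices (8): [v_0], [v_1], [v_2], [v_3], [v_4], [v_5], [v_6], [v_7]
  1-simplices (24): (24 of them)
  2-simplices (16): (16 of them)

giving chain groups C_0 ≅ Z^8, C_1 ≅ Z^24, C_2 ≅ Z^16.

Boundary ∂_1: C_1 → C_0 sends each edge [p,q] (with p < q) to q − p. For instance
  ∂[v_4,v_7] = [v_7] − [v_4].
The resulting 8×24 matrix has rank 7, and its Smith normal form has invariant factors (1,1,1,1,1,1,1).

∂_2: C_2 → C_1 acts by ∂[p,q,r] = [q,r] − [p,r] + [p,q]. For instance
  ∂[v_2,v_3,v_4] = [v_3,v_4] − [v_2,v_4] + [v_2,v_3],
  ∂[v_0,v_4,v_5] = [v_4,v_5] − [v_0,v_5] + [v_0,v_4].
The resulting 24×16 matrix has rank 15, and its Smith normal form has invariant factors (1,1,1,1,1,1,1,1,1,1,1,1,1,1,1).

Now H_k = ker ∂_k / im ∂_{k+1}, so:

  H_0: rank C_0 − rank ∂_1 = 8 − 7 = 1, and the invariant factors of ∂_1 are all 1, so H_0 = Z.
  H_1: rank ker ∂_1 − rank ∂_2 = (24 − 7) − 15 = 2, and the invariant factors of ∂_2 are all 1, so H_1 = Z^2.
  H_2: rank ker ∂_2 − rank ∂_3 = (16 − 15) − 0 = 1, and there is no ∂_3, so H_2 = Z.

As a check, the Euler characteristic is 8 − 24 + 16 = 0, which agrees with 1 − 2 + 1 = 0.
(K is a triangulation of the torus T^2.)

Hence the Betti numbers are b_0 = 1, b_1 = 2, b_2 = 1.

b_0 = 1, b_1 = 2, b_2 = 1.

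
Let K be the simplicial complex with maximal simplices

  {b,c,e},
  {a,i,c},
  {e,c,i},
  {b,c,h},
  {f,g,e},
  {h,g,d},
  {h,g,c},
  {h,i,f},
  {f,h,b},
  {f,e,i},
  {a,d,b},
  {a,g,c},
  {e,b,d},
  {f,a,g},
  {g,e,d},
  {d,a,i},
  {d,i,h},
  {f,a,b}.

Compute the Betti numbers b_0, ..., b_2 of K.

We work with the vertex ordering a < b < c < d < e < f < g < h < i. The simplices of K, each written with vertices in increasing order, are:

  0-simplices (9): a, b, c, d, e, f, g, h, i
  1-simplices (27): ab, ac, ad, af, ag, ai, bc, bd, be, bf, bh, ce, cg, ch, ci, de, dg, dh, di, ef, eg, ei, fg, fh, fi, gh, hi
  2-simplices (18): abd, abf, acg, aci, adi, afg, bce, bch, bde, bfh, cei, cgh, deg, dgh, dhi, efg, efi, fhi

Hence C_0 ≅ Z^9, C_1 ≅ Z^27, C_2 ≅ Z^18.

∂_1: C_1 → C_0 maps an edge to its endpoints' difference, ∂[p,q] = q − p.
The 9×27 boundary matrix has rank 8 and Smith normal form diag(1,1,1,1,1,1,1,1).

∂_2: C_2 → C_1 sends each 2-simplex [p,q,r] to [q,r] − [p,r] + [p,q]. For instance
  ∂bch = ch − bh + bc,
  ∂dhi = hi − di + dh.
The 27×18 boundary matrix has rank 17 and Smith normal form diag(1,1,1,1,1,1,1,1,1,1,1,1,1,1,1,1,1).

Computing H_k = (kernel of ∂_k) / (image of ∂_{k+1}):

  H_0: rank C_0 − rank ∂_1 = 9 − 8 = 1, and the invariant factors of ∂_1 are all 1, so H_0 = Z.
  H_1: rank ker ∂_1 − rank ∂_2 = (27 − 8) − 17 = 2, and the invariant factors of ∂_2 are all 1, so H_1 = Z^2.
  H_2: rank ker ∂_2 − rank ∂_3 = (18 − 17) − 0 = 1, and there is no ∂_3, so H_2 = Z.

As a check, the Euler characteristic is 9 − 27 + 18 = 0, which agrees with 1 − 2 + 1 = 0.

Hence the Betti numbers are b_0 = 1, b_1 = 2, b_2 = 1.

b_0 = 1, b_1 = 2, b_2 = 1.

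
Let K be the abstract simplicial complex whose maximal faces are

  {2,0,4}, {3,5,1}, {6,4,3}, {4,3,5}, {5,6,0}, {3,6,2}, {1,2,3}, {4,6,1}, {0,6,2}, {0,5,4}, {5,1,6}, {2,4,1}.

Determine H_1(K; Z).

Fix the vertex order 0 < 1 < 2 < 3 < 4 < 5 < 6 and write every simplex with vertices in increasing order. Then dim K = 2 and the simplices of K are:

  0-simplices (7): [0], [1], [2], [3], [4], [5], [6]
  1-simplices (18): [0,2], [0,4], [0,5], [0,6], [1,2], [1,3], [1,4], [1,5], [1,6], [2,3], [2,4], [2,6], [3,4], [3,5], [3,6], [4,5], [4,6], [5,6]
  2-simplices (12): [0,2,4], [0,2,6], [0,4,5], [0,5,6], [1,2,3], [1,2,4], [1,3,5], [1,4,6], [1,5,6], [2,3,6], [3,4,5], [3,4,6]

giving chain groups C_0 ≅ Z^7, C_1 ≅ Z^18, C_2 ≅ Z^12.

Boundary ∂_1: C_1 → C_0 is given by ∂[p,q] = [q] − [p]. For instance
  ∂[0,6] = [6] − [0].
The 7×18 boundary matrix has rank 6 and Smith normal form diag(1,1,1,1,1,1).

The boundary map ∂_2: C_2 → C_1 maps a triangle to the signed sum of its edges. For instance
  ∂[3,4,5] = [4,5] − [3,5] + [3,4],
  ∂[0,2,4] = [2,4] − [0,4] + [0,2].
The resulting 18×12 matrix has rank 12, and its Smith normal form has invariant factors (1,1,1,1,1,1,1,1,1,1,1,2).

From H_k ≅ ker(∂_k) / im(∂_{k+1}) we obtain:

  H_1: rank ker ∂_1 − rank ∂_2 = (18 − 6) − 12 = 0, and ∂_2 has invariant factor 2 > 1, so H_1 ≅ Z/2Z.

H_1 ≅ Z/2Z.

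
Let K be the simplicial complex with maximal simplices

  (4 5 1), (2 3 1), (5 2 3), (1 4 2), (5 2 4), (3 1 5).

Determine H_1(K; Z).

H_1 = 0.

Fix the vertex order 1 < 2 < 3 < 4 < 5 and write every simplex with vertices in increasing order. Then dim K = 2 and the simplices of K are:

  0-simplices (5): [1], [2], [3], [4], [5]
  1-simplices (9): [1,2], [1,3], [1,4], [1,5], [2,3], [2,4], [2,5], [3,5], [4,5]
  2-simplices (6): [1,2,3], [1,2,4], [1,3,5], [1,4,5], [2,3,5], [2,4,5]

so the chain groups are C_0 ≅ Z^5, C_1 ≅ Z^9, C_2 ≅ Z^6.

The boundary map ∂_1: C_1 → C_0 is given by ∂[p,q] = [q] − [p]. For instance
  ∂[2,5] = [5] − [2].
The 5×9 boundary matrix has rank 4 and Smith normal form diag(1,1,1,1).

∂_2: C_2 → C_1 acts by ∂[p,q,r] = [q,r] − [p,r] + [p,q]. For instance
  ∂[2,4,5] = [4,5] − [2,5] + [2,4],
  ∂[1,2,4] = [2,4] − [1,4] + [1,2].
The resulting 9×6 matrix has rank 5, and its Smith normal form has invariant factors (1,1,1,1,1).

From H_k ≅ ker(∂_k) / im(∂_{k+1}) we obtain:

  H_1: rank ker ∂_1 − rank ∂_2 = (9 − 4) − 5 = 0, and the invariant factors of ∂_2 are all 1, so H_1 = 0.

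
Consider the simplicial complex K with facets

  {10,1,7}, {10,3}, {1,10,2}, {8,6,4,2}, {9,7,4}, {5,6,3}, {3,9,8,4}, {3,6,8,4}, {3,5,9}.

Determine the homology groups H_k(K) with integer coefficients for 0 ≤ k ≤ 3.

We work with the vertex ordering 1 < 2 < 3 < 4 < 5 < 6 < 7 < 8 < 9 < 10. The simplices of K, each written with vertices in increasing order, are:

  0-simplices (10): [1], [2], [3], [4], [5], [6], [7], [8], [9], [10]
  1-simplices (23): (23 of them)
  2-simplices (15): [1,2,10], [1,7,10], [2,4,6], [2,4,8], [2,6,8], [3,4,6], [3,4,8], [3,4,9], [3,5,6], [3,5,9], [3,6,8], [3,8,9], [4,6,8], [4,7,9], [4,8,9]
  3-simplices (3): [2,4,6,8], [3,4,6,8], [3,4,8,9]

Hence C_0 ≅ Z^10, C_1 ≅ Z^23, C_2 ≅ Z^15, C_3 ≅ Z^3.

The boundary map ∂_1: C_1 → C_0 is given by ∂[p,q] = [q] − [p].
The 10×23 boundary matrix has rank 9 and Smith normal form diag(1,1,1,1,1,1,1,1,1).

Boundary ∂_2: C_2 → C_1 sends each 2-simplex [p,q,r] to [q,r] − [p,r] + [p,q]. For instance
  ∂[1,2,10] = [2,10] − [1,10] + [1,2],
  ∂[3,5,6] = [5,6] − [3,6] + [3,5].
The 23×15 boundary matrix has rank 12 and Smith normal form diag(1,1,1,1,1,1,1,1,1,1,1,1).

The boundary map ∂_3: C_3 → C_2 sends each 3-simplex σ to the alternating sum Σ_i (−1)^i (σ with its i-th vertex removed). For instance
  ∂[3,4,8,9] = [4,8,9] − [3,8,9] + [3,4,9] − [3,4,8],
  ∂[3,4,6,8] = [4,6,8] − [3,6,8] + [3,4,8] − [3,4,6].
The 15×3 boundary matrix has rank 3 and Smith normal form diag(1,1,1).

Now H_k = ker ∂_k / im ∂_{k+1}, so:

  H_0: rank C_0 − rank ∂_1 = 10 − 9 = 1, and the invariant factors of ∂_1 are all 1, so H_0 = Z.
  H_1: rank ker ∂_1 − rank ∂_2 = (23 − 9) − 12 = 2, and the invariant factors of ∂_2 are all 1, so H_1 = Z^2.
  H_2: rank ker ∂_2 − rank ∂_3 = (15 − 12) − 3 = 0, and the invariant factors of ∂_3 are all 1, so H_2 = 0.
  H_3: rank ker ∂_3 − rank ∂_4 = (3 − 3) − 0 = 0, and there is no ∂_4, so H_3 = 0.

As a check, the Euler characteristic is 10 − 23 + 15 − 3 = -1, which agrees with 1 − 2 + 0 − 0 = -1.

H_0 ≅ Z,  H_1 ≅ Z^2,  H_2 = 0,  H_3 = 0.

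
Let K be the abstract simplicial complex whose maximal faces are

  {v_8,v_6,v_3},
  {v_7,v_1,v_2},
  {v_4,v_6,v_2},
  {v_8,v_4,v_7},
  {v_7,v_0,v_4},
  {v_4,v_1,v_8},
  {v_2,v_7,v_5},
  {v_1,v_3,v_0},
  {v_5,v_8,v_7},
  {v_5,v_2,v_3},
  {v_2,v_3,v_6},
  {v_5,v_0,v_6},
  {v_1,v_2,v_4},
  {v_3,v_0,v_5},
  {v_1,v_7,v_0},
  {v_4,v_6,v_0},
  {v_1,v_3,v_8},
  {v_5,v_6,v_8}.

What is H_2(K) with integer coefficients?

H_2 ≅ 0.

Take the total order v_0 < v_1 < v_2 < v_3 < v_4 < v_5 < v_6 < v_7 < v_8 on the vertex set. Then K (dimension 2) consists of the simplices:

  0-simplices (9): [v_0], [v_1], [v_2], [v_3], [v_4], [v_5], [v_6], [v_7], [v_8]
  1-simplices (27): (27 of them)
  2-simplices (18): (18 of them)

giving chain groups C_0 ≅ Z^9, C_1 ≅ Z^27, C_2 ≅ Z^18.

Boundary ∂_1: C_1 → C_0 sends each edge [p,q] (with p < q) to q − p.
This gives a 9×27 integer matrix of rank 8; reducing to Smith normal form yields diagonal entries (1,1,1,1,1,1,1,1).

The boundary map ∂_2: C_2 → C_1 acts by ∂[p,q,r] = [q,r] − [p,r] + [p,q]. For instance
  ∂[v_1,v_4,v_8] = [v_4,v_8] − [v_1,v_8] + [v_1,v_4],
  ∂[v_0,v_4,v_6] = [v_4,v_6] − [v_0,v_6] + [v_0,v_4].
This gives a 27×18 integer matrix of rank 18; reducing to Smith normal form yields diagonal entries (1,1,1,1,1,1,1,1,1,1,1,1,1,1,1,1,1,2).

Now H_k = ker ∂_k / im ∂_{k+1}, so:

  H_2: rank ker ∂_2 − rank ∂_3 = (18 − 18) − 0 = 0, and there is no ∂_3, so H_2 ≅ 0.

(K is a triangulation of the Klein bottle.)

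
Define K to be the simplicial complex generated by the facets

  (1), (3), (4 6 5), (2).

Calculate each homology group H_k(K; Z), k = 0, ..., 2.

H_0 = Z^4,  H_1 = 0,  H_2 = 0.

Order the vertices as 1 < 2 < 3 < 4 < 5 < 6. Listing each simplex with vertices in this order, K has dimension 2 with simplices:

  0-simplices (6): [1], [2], [3], [4], [5], [6]
  1-simplices (3): [4,5], [4,6], [5,6]
  2-simplices (1): [4,5,6]

giving chain groups C_0 ≅ Z^6, C_1 ≅ Z^3, C_2 ≅ Z^1.

The boundary map ∂_1: C_1 → C_0 is given by ∂[p,q] = [q] − [p].
The 6×3 boundary matrix has rank 2 and Smith normal form diag(1,1).

Boundary ∂_2: C_2 → C_1 sends each 2-simplex [p,q,r] to [q,r] − [p,r] + [p,q]. For instance
  ∂[4,5,6] = [5,6] − [4,6] + [4,5].
As a 3×1 matrix over Z this has rank 1, with invariant factors (1).

From H_k ≅ ker(∂_k) / im(∂_{k+1}) we obtain:

  H_0: rank C_0 − rank ∂_1 = 6 − 2 = 4, and the invariant factors of ∂_1 are all 1, so H_0 ≅ Z^4.
  H_1: rank ker ∂_1 − rank ∂_2 = (3 − 2) − 1 = 0, and the invariant factors of ∂_2 are all 1, so H_1 ≅ 0.
  H_2: rank ker ∂_2 − rank ∂_3 = (1 − 1) − 0 = 0, and there is no ∂_3, so H_2 ≅ 0.

(K is a triangulation of the disjoint union of a set of 3 points and the 2-simplex.)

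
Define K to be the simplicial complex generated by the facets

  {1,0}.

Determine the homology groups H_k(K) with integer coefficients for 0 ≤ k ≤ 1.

Fix the vertex order 0 < 1 and write every simplex with vertices in increasing order. Then dim K = 1 and the simplices of K are:

  0-simplices (2): [0], [1]
  1-simplices (1): [0,1]

so the chain groups are C_0 ≅ Z^2, C_1 ≅ Z^1.

Boundary ∂_1: C_1 → C_0 sends each edge [p,q] (with p < q) to q − p.
The resulting 2×1 matrix has rank 1, and its Smith normal form has invariant factors (1).

Computing H_k = (kernel of ∂_k) / (image of ∂_{k+1}):

  H_0: rank C_0 − rank ∂_1 = 2 − 1 = 1, and the invariant factors of ∂_1 are all 1, so H_0 = Z.
  H_1: rank ker ∂_1 − rank ∂_2 = (1 − 1) − 0 = 0, and there is no ∂_2, so H_1 = 0.

As a check, the Euler characteristic is 2 − 1 = 1, which agrees with 1 − 0 = 1.

H_0 ≅ Z,  H_1 = 0.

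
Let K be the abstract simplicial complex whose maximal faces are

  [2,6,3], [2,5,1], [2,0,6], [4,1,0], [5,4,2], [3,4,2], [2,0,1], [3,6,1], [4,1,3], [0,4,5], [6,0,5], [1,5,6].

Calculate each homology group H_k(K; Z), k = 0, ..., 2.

Fix the vertex order 0 < 1 < 2 < 3 < 4 < 5 < 6 and write every simplex with vertices in increasing order. Then dim K = 2 and the simplices of K are:

  0-simplices (7): [0], [1], [2], [3], [4], [5], [6]
  1-simplices (18): [0,1], [0,2], [0,4], [0,5], [0,6], [1,2], [1,3], [1,4], [1,5], [1,6], [2,3], [2,4], [2,5], [2,6], [3,4], [3,6], [4,5], [5,6]
  2-simplices (12): [0,1,2], [0,1,4], [0,2,6], [0,4,5], [0,5,6], [1,2,5], [1,3,4], [1,3,6], [1,5,6], [2,3,4], [2,3,6], [2,4,5]

Hence C_0 ≅ Z^7, C_1 ≅ Z^18, C_2 ≅ Z^12.

Boundary ∂_1: C_1 → C_0 sends each edge [p,q] (with p < q) to q − p. For instance
  ∂[2,5] = [5] − [2].
As a 7×18 matrix over Z this has rank 6, with invariant factors (1,1,1,1,1,1).

∂_2: C_2 → C_1 acts by ∂[p,q,r] = [q,r] − [p,r] + [p,q]. For instance
  ∂[1,2,5] = [2,5] − [1,5] + [1,2],
  ∂[0,5,6] = [5,6] − [0,6] + [0,5].
This gives a 18×12 integer matrix of rank 12; reducing to Smith normal form yields diagonal entries (1,1,1,1,1,1,1,1,1,1,1,2).

Now H_k = ker ∂_k / im ∂_{k+1}, so:

  H_0: rank C_0 − rank ∂_1 = 7 − 6 = 1, and the invariant factors of ∂_1 are all 1, so H_0 = Z.
  H_1: rank ker ∂_1 − rank ∂_2 = (18 − 6) − 12 = 0, and ∂_2 has invariant factor 2 > 1, so H_1 = Z_2.
  H_2: rank ker ∂_2 − rank ∂_3 = (12 − 12) − 0 = 0, and there is no ∂_3, so H_2 = 0.

(K is a triangulation of the real projective plane RP^2.)

H_0 = Z,  H_1 = Z_2,  H_2 = 0.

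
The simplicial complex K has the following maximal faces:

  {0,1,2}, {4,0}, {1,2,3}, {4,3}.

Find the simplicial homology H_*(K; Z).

H_0 = Z,  H_1 = Z,  H_2 = 0.

We work with the vertex ordering 0 < 1 < 2 < 3 < 4. The simplices of K, each written with vertices in increasing order, are:

  0-simplices (5): [0], [1], [2], [3], [4]
  1-simplices (7): [0,1], [0,2], [0,4], [1,2], [1,3], [2,3], [3,4]
  2-simplices (2): [0,1,2], [1,2,3]

so the chain groups are C_0 ≅ Z^5, C_1 ≅ Z^7, C_2 ≅ Z^2.

The boundary map ∂_1: C_1 → C_0 is given by ∂[p,q] = [q] − [p]. For instance
  ∂[3,4] = [4] − [3].
The 5×7 boundary matrix has rank 4 and Smith normal form diag(1,1,1,1).

The boundary map ∂_2: C_2 → C_1 maps a triangle to the signed sum of its edges. For instance
  ∂[1,2,3] = [2,3] − [1,3] + [1,2],
  ∂[0,1,2] = [1,2] − [0,2] + [0,1].
The 7×2 boundary matrix has rank 2 and Smith normal form diag(1,1).

Now H_k = ker ∂_k / im ∂_{k+1}, so:

  H_0: rank C_0 − rank ∂_1 = 5 − 4 = 1, and the invariant factors of ∂_1 are all 1, so H_0 = Z.
  H_1: rank ker ∂_1 − rank ∂_2 = (7 − 4) − 2 = 1, and the invariant factors of ∂_2 are all 1, so H_1 = Z.
  H_2: rank ker ∂_2 − rank ∂_3 = (2 − 2) − 0 = 0, and there is no ∂_3, so H_2 = 0.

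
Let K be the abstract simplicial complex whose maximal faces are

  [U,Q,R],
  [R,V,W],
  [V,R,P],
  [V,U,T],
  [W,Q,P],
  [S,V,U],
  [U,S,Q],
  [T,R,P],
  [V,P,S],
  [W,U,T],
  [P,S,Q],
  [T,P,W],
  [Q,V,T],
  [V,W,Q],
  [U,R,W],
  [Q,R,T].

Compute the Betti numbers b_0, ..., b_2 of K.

We work with the vertex ordering P < Q < R < S < T < U < V < W. The simplices of K, each written with vertices in increasing order, are:

  0-simplices (8): P, Q, R, S, T, U, V, W
  1-simplices (24): PQ, PR, PS, PT, PV, PW, QR, QS, QT, QU, QV, QW, RT, RU, RV, RW, SU, SV, TU, TV, TW, UV, UW, VW
  2-simplices (16): PQS, PQW, PRT, PRV, PSV, PTW, QRT, QRU, QSU, QTV, QVW, RUW, RVW, SUV, TUV, TUW

so the chain groups are C_0 ≅ Z^8, C_1 ≅ Z^24, C_2 ≅ Z^16.

∂_1: C_1 → C_0 maps an edge to its endpoints' difference, ∂[p,q] = q − p. For instance
  ∂QV = V − Q.
The resulting 8×24 matrix has rank 7, and its Smith normal form has invariant factors (1,1,1,1,1,1,1).

The boundary map ∂_2: C_2 → C_1 maps a triangle to the signed sum of its edges. For instance
  ∂RUW = UW − RW + RU,
  ∂QRT = RT − QT + QR.
As a 24×16 matrix over Z this has rank 15, with invariant factors (1,1,1,1,1,1,1,1,1,1,1,1,1,1,1).

From H_k ≅ ker(∂_k) / im(∂_{k+1}) we obtain:

  H_0: rank C_0 − rank ∂_1 = 8 − 7 = 1, and the invariant factors of ∂_1 are all 1, so H_0 = Z.
  H_1: rank ker ∂_1 − rank ∂_2 = (24 − 7) − 15 = 2, and the invariant factors of ∂_2 are all 1, so H_1 = Z^2.
  H_2: rank ker ∂_2 − rank ∂_3 = (16 − 15) − 0 = 1, and there is no ∂_3, so H_2 = Z.

As a check, the Euler characteristic is 8 − 24 + 16 = 0, which agrees with 1 − 2 + 1 = 0.

Hence the Betti numbers are b_0 = 1, b_1 = 2, b_2 = 1.

b_0 = 1, b_1 = 2, b_2 = 1.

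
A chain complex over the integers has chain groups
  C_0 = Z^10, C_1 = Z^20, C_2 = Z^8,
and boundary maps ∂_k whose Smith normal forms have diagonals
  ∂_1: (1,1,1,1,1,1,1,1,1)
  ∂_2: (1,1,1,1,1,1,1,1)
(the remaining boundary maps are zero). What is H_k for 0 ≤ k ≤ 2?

H_0 = Z,  H_1 = Z^3,  H_2 = 0.

H_0: b_0 = 10 − 0 − 9 = 1; torsion from ∂_1 factors > 1: none. So H_0 = Z.
H_1: b_1 = 20 − 9 − 8 = 3; torsion from ∂_2 factors > 1: none. So H_1 = Z^3.
H_2: b_2 = 8 − 8 − 0 = 0; torsion from ∂_3 factors > 1: none. So H_2 = 0.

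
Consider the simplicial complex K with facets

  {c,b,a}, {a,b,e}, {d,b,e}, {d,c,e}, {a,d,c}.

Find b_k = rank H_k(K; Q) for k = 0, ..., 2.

Take the total order a < b < c < d < e on the vertex set. Then K (dimension 2) consists of the simplices:

  0-simplices (5): a, b, c, d, e
  1-simplices (10): ab, ac, ad, ae, bc, bd, be, cd, ce, de
  2-simplices (5): abc, abe, acd, bde, cde

so the chain groups are C_0 ≅ Z^5, C_1 ≅ Z^10, C_2 ≅ Z^5.

The boundary map ∂_1: C_1 → C_0 is given by ∂[p,q] = [q] − [p]. For instance
  ∂ab = b − a.
As a 5×10 matrix over Z this has rank 4, with invariant factors (1,1,1,1).

Boundary ∂_2: C_2 → C_1 acts by ∂[p,q,r] = [q,r] − [p,r] + [p,q]. For instance
  ∂acd = cd − ad + ac,
  ∂abc = bc − ac + ab.
The resulting 10×5 matrix has rank 5, and its Smith normal form has invariant factors (1,1,1,1,1).

Computing H_k = (kernel of ∂_k) / (image of ∂_{k+1}):

  H_0: rank C_0 − rank ∂_1 = 5 − 4 = 1, and the invariant factors of ∂_1 are all 1, so H_0 ≅ Z.
  H_1: rank ker ∂_1 − rank ∂_2 = (10 − 4) − 5 = 1, and the invariant factors of ∂_2 are all 1, so H_1 ≅ Z.
  H_2: rank ker ∂_2 − rank ∂_3 = (5 − 5) − 0 = 0, and there is no ∂_3, so H_2 ≅ 0.

As a check, the Euler characteristic is 5 − 10 + 5 = 0, which agrees with 1 − 1 + 0 = 0.

Hence the Betti numbers are b_0 = 1, b_1 = 1, b_2 = 0.

b_0 = 1, b_1 = 1, b_2 = 0.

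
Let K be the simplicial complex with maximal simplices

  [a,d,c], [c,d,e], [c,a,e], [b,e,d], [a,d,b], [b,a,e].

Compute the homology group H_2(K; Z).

H_2 ≅ Z.

We work with the vertex ordering a < b < c < d < e. The simplices of K, each written with vertices in increasing order, are:

  0-simplices (5): a, b, c, d, e
  1-simplices (9): ab, ac, ad, ae, bd, be, cd, ce, de
  2-simplices (6): abd, abe, acd, ace, bde, cde

Hence C_0 ≅ Z^5, C_1 ≅ Z^9, C_2 ≅ Z^6.

∂_1: C_1 → C_0 sends each edge [p,q] (with p < q) to q − p.
This gives a 5×9 integer matrix of rank 4; reducing to Smith normal form yields diagonal entries (1,1,1,1).

Boundary ∂_2: C_2 → C_1 acts by ∂[p,q,r] = [q,r] − [p,r] + [p,q]. For instance
  ∂acd = cd − ad + ac,
  ∂bde = de − be + bd.
The resulting 9×6 matrix has rank 5, and its Smith normal form has invariant factors (1,1,1,1,1).

From H_k ≅ ker(∂_k) / im(∂_{k+1}) we obtain:

  H_2: rank ker ∂_2 − rank ∂_3 = (6 − 5) − 0 = 1, and there is no ∂_3, so H_2 = Z.

(K is a triangulation of the 2-sphere S^2.)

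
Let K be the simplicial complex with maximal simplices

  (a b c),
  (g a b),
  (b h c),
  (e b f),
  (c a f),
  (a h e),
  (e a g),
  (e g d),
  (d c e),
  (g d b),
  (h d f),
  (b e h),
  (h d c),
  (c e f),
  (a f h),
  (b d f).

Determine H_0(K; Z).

Fix the vertex order a < b < c < d < e < f < g < h and write every simplex with vertices in increasing order. Then dim K = 2 and the simplices of K are:

  0-simplices (8): a, b, c, d, e, f, g, h
  1-simplices (24): ab, ac, ae, af, ag, ah, bc, bd, be, bf, bg, bh, cd, ce, cf, ch, de, df, dg, dh, ef, eg, eh, fh
  2-simplices (16): abc, abg, acf, aeg, aeh, afh, bch, bdf, bdg, bef, beh, cde, cdh, cef, deg, dfh

giving chain groups C_0 ≅ Z^8, C_1 ≅ Z^24, C_2 ≅ Z^16.

The boundary map ∂_1: C_1 → C_0 maps an edge to its endpoints' difference, ∂[p,q] = q − p.
As a 8×24 matrix over Z this has rank 7, with invariant factors (1,1,1,1,1,1,1).

The boundary map ∂_2: C_2 → C_1 maps a triangle to the signed sum of its edges. For instance
  ∂cdh = dh − ch + cd,
  ∂abc = bc − ac + ab.
This gives a 24×16 integer matrix of rank 15; reducing to Smith normal form yields diagonal entries (1,1,1,1,1,1,1,1,1,1,1,1,1,1,1).

From H_k ≅ ker(∂_k) / im(∂_{k+1}) we obtain:

  H_0: rank C_0 − rank ∂_1 = 8 − 7 = 1, and the invariant factors of ∂_1 are all 1, so H_0 ≅ Z.

(K is a triangulation of the torus T^2.)

H_0 ≅ Z.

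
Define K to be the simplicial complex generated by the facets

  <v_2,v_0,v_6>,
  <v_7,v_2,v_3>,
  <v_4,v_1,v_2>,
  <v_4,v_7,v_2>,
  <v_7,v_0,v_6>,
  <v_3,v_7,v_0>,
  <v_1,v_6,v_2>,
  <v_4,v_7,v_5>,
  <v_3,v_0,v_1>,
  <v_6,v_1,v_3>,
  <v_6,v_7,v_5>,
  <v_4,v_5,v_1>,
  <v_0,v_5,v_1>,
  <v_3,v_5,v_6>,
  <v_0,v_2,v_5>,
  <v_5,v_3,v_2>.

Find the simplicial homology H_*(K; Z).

Fix the vertex order v_0 < v_1 < v_2 < v_3 < v_4 < v_5 < v_6 < v_7 and write every simplex with vertices in increasing order. Then dim K = 2 and the simplices of K are:

  0-simplices (8): [v_0], [v_1], [v_2], [v_3], [v_4], [v_5], [v_6], [v_7]
  1-simplices (24): (24 of them)
  2-simplices (16): (16 of them)

Hence C_0 ≅ Z^8, C_1 ≅ Z^24, C_2 ≅ Z^16.

∂_1: C_1 → C_0 sends each edge [p,q] (with p < q) to q − p.
The 8×24 boundary matrix has rank 7 and Smith normal form diag(1,1,1,1,1,1,1).

∂_2: C_2 → C_1 acts by ∂[p,q,r] = [q,r] − [p,r] + [p,q]. For instance
  ∂[v_0,v_3,v_7] = [v_3,v_7] − [v_0,v_7] + [v_0,v_3],
  ∂[v_1,v_2,v_6] = [v_2,v_6] − [v_1,v_6] + [v_1,v_2].
The 24×16 boundary matrix has rank 15 and Smith normal form diag(1,1,1,1,1,1,1,1,1,1,1,1,1,1,1).

From H_k ≅ ker(∂_k) / im(∂_{k+1}) we obtain:

  H_0: rank C_0 − rank ∂_1 = 8 − 7 = 1, and the invariant factors of ∂_1 are all 1, so H_0 = Z.
  H_1: rank ker ∂_1 − rank ∂_2 = (24 − 7) − 15 = 2, and the invariant factors of ∂_2 are all 1, so H_1 = Z^2.
  H_2: rank ker ∂_2 − rank ∂_3 = (16 − 15) − 0 = 1, and there is no ∂_3, so H_2 = Z.

(K is a triangulation of the torus T^2.)

H_0 ≅ Z,  H_1 ≅ Z^2,  H_2 ≅ Z.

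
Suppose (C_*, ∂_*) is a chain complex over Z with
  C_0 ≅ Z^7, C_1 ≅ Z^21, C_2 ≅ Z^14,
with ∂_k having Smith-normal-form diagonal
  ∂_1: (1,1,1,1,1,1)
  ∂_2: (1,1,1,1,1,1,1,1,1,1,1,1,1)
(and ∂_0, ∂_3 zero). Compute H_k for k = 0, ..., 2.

H_0 ≅ Z,  H_1 ≅ Z^2,  H_2 ≅ Z.

H_0: b_0 = 7 − 0 − 6 = 1; torsion from ∂_1 factors > 1: none. So H_0 ≅ Z.
H_1: b_1 = 21 − 6 − 13 = 2; torsion from ∂_2 factors > 1: none. So H_1 ≅ Z^2.
H_2: b_2 = 14 − 13 − 0 = 1; torsion from ∂_3 factors > 1: none. So H_2 ≅ Z.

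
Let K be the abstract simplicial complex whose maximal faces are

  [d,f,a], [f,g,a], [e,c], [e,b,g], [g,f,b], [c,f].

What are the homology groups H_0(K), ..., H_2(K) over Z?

We work with the vertex ordering a < b < c < d < e < f < g. The simplices of K, each written with vertices in increasing order, are:

  0-simplices (7): a, b, c, d, e, f, g
  1-simplices (11): ad, af, ag, be, bf, bg, ce, cf, df, eg, fg
  2-simplices (4): adf, afg, beg, bfg

Hence C_0 ≅ Z^7, C_1 ≅ Z^11, C_2 ≅ Z^4.

Boundary ∂_1: C_1 → C_0 is given by ∂[p,q] = [q] − [p]. For instance
  ∂bg = g − b.
The resulting 7×11 matrix has rank 6, and its Smith normal form has invariant factors (1,1,1,1,1,1).

∂_2: C_2 → C_1 sends each 2-simplex [p,q,r] to [q,r] − [p,r] + [p,q]. For instance
  ∂beg = eg − bg + be,
  ∂afg = fg − ag + af.
As a 11×4 matrix over Z this has rank 4, with invariant factors (1,1,1,1).

From H_k ≅ ker(∂_k) / im(∂_{k+1}) we obtain:

  H_0: rank C_0 − rank ∂_1 = 7 − 6 = 1, and the invariant factors of ∂_1 are all 1, so H_0 = Z.
  H_1: rank ker ∂_1 − rank ∂_2 = (11 − 6) − 4 = 1, and the invariant factors of ∂_2 are all 1, so H_1 = Z.
  H_2: rank ker ∂_2 − rank ∂_3 = (4 − 4) − 0 = 0, and there is no ∂_3, so H_2 = 0.

As a check, the Euler characteristic is 7 − 11 + 4 = 0, which agrees with 1 − 1 + 0 = 0.

H_0 ≅ Z,  H_1 ≅ Z,  H_2 = 0.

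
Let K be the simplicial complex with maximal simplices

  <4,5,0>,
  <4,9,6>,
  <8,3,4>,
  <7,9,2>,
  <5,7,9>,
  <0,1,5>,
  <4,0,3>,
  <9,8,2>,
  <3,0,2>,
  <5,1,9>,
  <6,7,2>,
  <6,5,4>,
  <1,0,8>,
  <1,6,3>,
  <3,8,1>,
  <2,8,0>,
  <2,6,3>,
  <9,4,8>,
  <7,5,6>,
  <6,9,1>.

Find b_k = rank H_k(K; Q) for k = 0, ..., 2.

b_0 = 1, b_1 = 1, b_2 = 0.

We work with the vertex ordering 0 < 1 < 2 < 3 < 4 < 5 < 6 < 7 < 8 < 9. The simplices of K, each written with vertices in increasing order, are:

  0-simplices (10): [0], [1], [2], [3], [4], [5], [6], [7], [8], [9]
  1-simplices (30): (30 of them)
  2-simplices (20): (20 of them)

giving chain groups C_0 ≅ Z^10, C_1 ≅ Z^30, C_2 ≅ Z^20.

∂_1: C_1 → C_0 sends each edge [p,q] (with p < q) to q − p. For instance
  ∂[1,8] = [8] − [1].
As a 10×30 matrix over Z this has rank 9, with invariant factors (1,1,1,1,1,1,1,1,1).

∂_2: C_2 → C_1 sends each 2-simplex [p,q,r] to [q,r] − [p,r] + [p,q]. For instance
  ∂[0,4,5] = [4,5] − [0,5] + [0,4],
  ∂[0,1,8] = [1,8] − [0,8] + [0,1].
This gives a 30×20 integer matrix of rank 20; reducing to Smith normal form yields diagonal entries (1,1,1,1,1,1,1,1,1,1,1,1,1,1,1,1,1,1,1,2).

Reading off H_k = ker ∂_k / im ∂_{k+1}:

  H_0: rank C_0 − rank ∂_1 = 10 − 9 = 1, and the invariant factors of ∂_1 are all 1, so H_0 ≅ Z.
  H_1: rank ker ∂_1 − rank ∂_2 = (30 − 9) − 20 = 1, and ∂_2 has invariant factor 2 > 1, so H_1 ≅ Z ⊕ Z/2Z.
  H_2: rank ker ∂_2 − rank ∂_3 = (20 − 20) − 0 = 0, and there is no ∂_3, so H_2 ≅ 0.

Hence the Betti numbers are b_0 = 1, b_1 = 1, b_2 = 0.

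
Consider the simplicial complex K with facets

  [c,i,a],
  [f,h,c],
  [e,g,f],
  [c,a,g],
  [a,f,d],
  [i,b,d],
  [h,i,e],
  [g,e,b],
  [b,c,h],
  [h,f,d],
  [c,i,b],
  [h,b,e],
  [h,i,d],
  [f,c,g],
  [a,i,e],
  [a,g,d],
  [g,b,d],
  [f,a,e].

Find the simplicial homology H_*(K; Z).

H_0 ≅ Z,  H_1 ≅ Z ⊕ Z/2,  H_2 = 0.

K has 9 vertices, 27 edges, 18 triangles.
rank ∂_0 = 0, rank ∂_1 = 8 ⇒ b_0 = 9 − 0 − 8 = 1; all invariant factors of ∂_1 are 1 so no torsion. So H_0 = Z.
rank ∂_1 = 8, rank ∂_2 = 18 ⇒ b_1 = 27 − 8 − 18 = 1; ∂_2 has invariant factor(s) [2] giving torsion. So H_1 = Z ⊕ Z/2.
rank ∂_2 = 18, rank ∂_3 = 0 ⇒ b_2 = 18 − 18 − 0 = 0. So H_2 = 0.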